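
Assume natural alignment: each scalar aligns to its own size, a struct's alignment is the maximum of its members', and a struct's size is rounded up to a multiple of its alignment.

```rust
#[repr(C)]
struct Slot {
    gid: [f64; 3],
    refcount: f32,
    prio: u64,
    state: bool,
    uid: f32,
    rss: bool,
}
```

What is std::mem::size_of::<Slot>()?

56 bytes

@0: gid [24B, align 8] → 24
@24: refcount [4B, align 4] → 28
+4 pad (align 8)
@32: prio [8B, align 8] → 40
@40: state [1B, align 1] → 41
+3 pad (align 4)
@44: uid [4B, align 4] → 48
@48: rss [1B, align 1] → 49
+7 tail pad (align 8)
size 56, align 8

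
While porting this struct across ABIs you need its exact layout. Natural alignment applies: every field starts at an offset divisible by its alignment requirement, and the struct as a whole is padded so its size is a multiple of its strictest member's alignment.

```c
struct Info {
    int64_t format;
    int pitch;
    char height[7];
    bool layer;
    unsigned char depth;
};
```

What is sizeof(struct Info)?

@0: format [8B, align 8] → 8
@8: pitch [4B, align 4] → 12
@12: height [7B, align 1] → 19
@19: layer [1B, align 1] → 20
@20: depth [1B, align 1] → 21
+3 tail pad (align 8)
size 24, align 8

24 bytes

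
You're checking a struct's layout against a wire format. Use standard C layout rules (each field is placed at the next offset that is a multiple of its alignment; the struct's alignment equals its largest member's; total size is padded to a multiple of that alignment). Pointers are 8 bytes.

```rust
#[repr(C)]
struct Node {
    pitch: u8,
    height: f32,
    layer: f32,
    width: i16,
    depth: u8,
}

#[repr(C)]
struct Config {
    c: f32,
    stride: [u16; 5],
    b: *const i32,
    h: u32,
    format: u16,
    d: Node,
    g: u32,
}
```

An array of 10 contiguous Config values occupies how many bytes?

560

Node: @0: pitch [1B, align 1] → 1; +3 pad (align 4); @4: height [4B, align 4] → 8; @8: layer [4B, align 4] → 12; @12: width [2B, align 2] → 14; @14: depth [1B, align 1] → 15; +1 tail pad (align 4); size 16, align 4
@0: c [4B, align 4] → 4
@4: stride [10B, align 2] → 14
+2 pad (align 8)
@16: b [8B, align 8] → 24
@24: h [4B, align 4] → 28
@28: format [2B, align 2] → 30
+2 pad (align 4)
@32: d [16B, align 4] → 48
@48: g [4B, align 4] → 52
+4 tail pad (align 8)
size 56, align 8
array of 10: 10 × 56 = 560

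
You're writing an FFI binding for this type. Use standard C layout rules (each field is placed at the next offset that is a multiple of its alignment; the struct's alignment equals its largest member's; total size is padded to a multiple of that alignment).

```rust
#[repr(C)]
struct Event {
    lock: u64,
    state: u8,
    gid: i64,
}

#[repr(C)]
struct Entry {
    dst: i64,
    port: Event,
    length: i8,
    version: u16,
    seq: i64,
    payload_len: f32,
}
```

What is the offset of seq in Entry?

Event: @0: lock [8B, align 8] → 8; @8: state [1B, align 1] → 9; +7 pad (align 8); @16: gid [8B, align 8] → 24; size 24, align 8
@0: dst [8B, align 8] → 8
@8: port [24B, align 8] → 32
@32: length [1B, align 1] → 33
+1 pad (align 2)
@34: version [2B, align 2] → 36
+4 pad (align 8)
@40: seq [8B, align 8] → 48

40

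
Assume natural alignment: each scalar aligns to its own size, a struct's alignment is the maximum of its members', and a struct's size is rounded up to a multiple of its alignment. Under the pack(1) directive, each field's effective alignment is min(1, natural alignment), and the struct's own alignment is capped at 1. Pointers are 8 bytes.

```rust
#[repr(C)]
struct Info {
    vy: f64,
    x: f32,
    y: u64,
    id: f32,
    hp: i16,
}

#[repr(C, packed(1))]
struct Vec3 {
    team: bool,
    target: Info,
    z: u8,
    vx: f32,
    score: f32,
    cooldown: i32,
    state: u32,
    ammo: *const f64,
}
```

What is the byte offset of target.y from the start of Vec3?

17

Info: vy at 0 (size 8, align 8) → ends 8; x at 8 (size 4, align 4) → ends 12; pad 4 to align 8 for y; y at 16 (size 8, align 8) → ends 24; id at 24 (size 4, align 4) → ends 28; hp at 28 (size 2, align 2) → ends 30; tail pad 2 to reach multiple of 8; total 32 bytes, alignment 8
team at 0 (size 1, align 1) → ends 1
target at 1 (size 32, align 1) → ends 33
within Info: y at 16
1 + 16 = 17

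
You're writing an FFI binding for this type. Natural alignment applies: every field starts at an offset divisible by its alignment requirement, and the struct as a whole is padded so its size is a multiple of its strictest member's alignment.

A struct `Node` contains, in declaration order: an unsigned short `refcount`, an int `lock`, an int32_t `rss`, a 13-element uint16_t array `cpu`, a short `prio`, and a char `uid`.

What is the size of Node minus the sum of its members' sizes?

5

refcount at 0 (size 2, align 2) → ends 2
pad 2 to align 4 for lock
lock at 4 (size 4, align 4) → ends 8
rss at 8 (size 4, align 4) → ends 12
cpu at 12 (size 26, align 2) → ends 38
prio at 38 (size 2, align 2) → ends 40
uid at 40 (size 1, align 1) → ends 41
tail pad 3 to reach multiple of 4
total 44 bytes, alignment 4
data bytes 39, size 44 → padding 5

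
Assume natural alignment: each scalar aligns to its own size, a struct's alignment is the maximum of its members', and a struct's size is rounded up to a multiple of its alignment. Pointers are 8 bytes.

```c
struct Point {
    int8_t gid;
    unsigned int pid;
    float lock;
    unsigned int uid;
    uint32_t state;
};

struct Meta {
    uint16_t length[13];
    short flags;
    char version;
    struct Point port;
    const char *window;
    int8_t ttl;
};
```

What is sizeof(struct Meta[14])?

1008

Point: 0..1  gid  (1B, 1-aligned); 1..4  -- padding (3B); 4..8  pid  (4B, 4-aligned); 8..12  lock  (4B, 4-aligned); 12..16  uid  (4B, 4-aligned); 16..20  state  (4B, 4-aligned); sizeof = 20, alignof = 4
0..26  length  (26B, 2-aligned)
26..28  flags  (2B, 2-aligned)
28..29  version  (1B, 1-aligned)
29..32  -- padding (3B)
32..52  port  (20B, 4-aligned)
52..56  -- padding (4B)
56..64  window  (8B, 8-aligned)
64..65  ttl  (1B, 1-aligned)
65..72  -- tail padding (7B)
sizeof = 72, alignof = 8
array of 14: 14 × 72 = 1008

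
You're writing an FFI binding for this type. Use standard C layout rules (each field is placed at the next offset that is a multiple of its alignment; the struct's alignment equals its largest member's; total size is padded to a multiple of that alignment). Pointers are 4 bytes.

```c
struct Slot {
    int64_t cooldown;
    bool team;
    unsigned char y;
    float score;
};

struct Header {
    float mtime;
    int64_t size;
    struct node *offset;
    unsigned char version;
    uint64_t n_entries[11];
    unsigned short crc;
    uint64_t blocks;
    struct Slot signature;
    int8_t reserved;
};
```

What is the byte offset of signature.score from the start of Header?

140

Slot: @0: cooldown [8B, align 8] → 8; @8: team [1B, align 1] → 9; @9: y [1B, align 1] → 10; +2 pad (align 4); @12: score [4B, align 4] → 16; size 16, align 8
@0: mtime [4B, align 4] → 4
+4 pad (align 8)
@8: size [8B, align 8] → 16
@16: offset [4B, align 4] → 20
@20: version [1B, align 1] → 21
+3 pad (align 8)
@24: n_entries [88B, align 8] → 112
@112: crc [2B, align 2] → 114
+6 pad (align 8)
@120: blocks [8B, align 8] → 128
@128: signature [16B, align 8] → 144
within Slot: score at 12
128 + 12 = 140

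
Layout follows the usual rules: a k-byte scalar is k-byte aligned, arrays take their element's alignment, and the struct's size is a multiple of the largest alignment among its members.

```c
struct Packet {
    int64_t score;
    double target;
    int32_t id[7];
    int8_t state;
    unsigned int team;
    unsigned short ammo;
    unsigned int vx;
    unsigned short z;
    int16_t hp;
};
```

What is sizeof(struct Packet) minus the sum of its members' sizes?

@0: score [8B, align 8] → 8
@8: target [8B, align 8] → 16
@16: id [28B, align 4] → 44
@44: state [1B, align 1] → 45
+3 pad (align 4)
@48: team [4B, align 4] → 52
@52: ammo [2B, align 2] → 54
+2 pad (align 4)
@56: vx [4B, align 4] → 60
@60: z [2B, align 2] → 62
@62: hp [2B, align 2] → 64
size 64, align 8
data bytes 59, size 64 → padding 5

5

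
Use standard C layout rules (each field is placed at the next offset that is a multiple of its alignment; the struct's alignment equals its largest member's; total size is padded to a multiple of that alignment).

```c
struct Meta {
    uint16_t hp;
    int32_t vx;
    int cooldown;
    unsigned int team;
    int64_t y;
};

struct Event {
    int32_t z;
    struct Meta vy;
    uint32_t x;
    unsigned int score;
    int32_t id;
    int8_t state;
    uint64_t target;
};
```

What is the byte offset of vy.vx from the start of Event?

Meta: @0: hp [2B, align 2] → 2; +2 pad (align 4); @4: vx [4B, align 4] → 8; @8: cooldown [4B, align 4] → 12; @12: team [4B, align 4] → 16; @16: y [8B, align 8] → 24; size 24, align 8
@0: z [4B, align 4] → 4
+4 pad (align 8)
@8: vy [24B, align 8] → 32
within Meta: vx at 4
8 + 4 = 12

12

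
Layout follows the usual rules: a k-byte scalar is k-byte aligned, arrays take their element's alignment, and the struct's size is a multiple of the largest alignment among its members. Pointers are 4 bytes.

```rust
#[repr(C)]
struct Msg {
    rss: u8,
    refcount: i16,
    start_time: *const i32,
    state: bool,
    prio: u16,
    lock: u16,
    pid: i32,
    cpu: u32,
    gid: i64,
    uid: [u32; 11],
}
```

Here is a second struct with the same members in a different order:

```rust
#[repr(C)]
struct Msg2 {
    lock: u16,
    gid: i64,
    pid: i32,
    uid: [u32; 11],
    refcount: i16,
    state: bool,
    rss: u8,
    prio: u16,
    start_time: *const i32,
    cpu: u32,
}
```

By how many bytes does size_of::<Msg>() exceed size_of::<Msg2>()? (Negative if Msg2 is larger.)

0

@0: rss [1B, align 1] → 1
+1 pad (align 2)
@2: refcount [2B, align 2] → 4
@4: start_time [4B, align 4] → 8
@8: state [1B, align 1] → 9
+1 pad (align 2)
@10: prio [2B, align 2] → 12
@12: lock [2B, align 2] → 14
+2 pad (align 4)
@16: pid [4B, align 4] → 20
@20: cpu [4B, align 4] → 24
@24: gid [8B, align 8] → 32
@32: uid [44B, align 4] → 76
+4 tail pad (align 8)
size 80, align 8
— Msg2 —
@0: lock [2B, align 2] → 2
+6 pad (align 8)
@8: gid [8B, align 8] → 16
@16: pid [4B, align 4] → 20
@20: uid [44B, align 4] → 64
@64: refcount [2B, align 2] → 66
@66: state [1B, align 1] → 67
@67: rss [1B, align 1] → 68
@68: prio [2B, align 2] → 70
+2 pad (align 4)
@72: start_time [4B, align 4] → 76
@76: cpu [4B, align 4] → 80
size 80, align 8
80 − 80 = 0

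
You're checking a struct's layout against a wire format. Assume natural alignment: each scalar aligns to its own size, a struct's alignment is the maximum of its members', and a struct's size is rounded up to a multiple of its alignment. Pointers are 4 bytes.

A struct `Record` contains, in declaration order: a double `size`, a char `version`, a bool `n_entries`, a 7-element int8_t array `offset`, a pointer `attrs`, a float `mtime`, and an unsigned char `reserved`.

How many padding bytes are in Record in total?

6

@0: size [8B, align 8] → 8
@8: version [1B, align 1] → 9
@9: n_entries [1B, align 1] → 10
@10: offset [7B, align 1] → 17
+3 pad (align 4)
@20: attrs [4B, align 4] → 24
@24: mtime [4B, align 4] → 28
@28: reserved [1B, align 1] → 29
+3 tail pad (align 8)
size 32, align 8
data bytes 26, size 32 → padding 6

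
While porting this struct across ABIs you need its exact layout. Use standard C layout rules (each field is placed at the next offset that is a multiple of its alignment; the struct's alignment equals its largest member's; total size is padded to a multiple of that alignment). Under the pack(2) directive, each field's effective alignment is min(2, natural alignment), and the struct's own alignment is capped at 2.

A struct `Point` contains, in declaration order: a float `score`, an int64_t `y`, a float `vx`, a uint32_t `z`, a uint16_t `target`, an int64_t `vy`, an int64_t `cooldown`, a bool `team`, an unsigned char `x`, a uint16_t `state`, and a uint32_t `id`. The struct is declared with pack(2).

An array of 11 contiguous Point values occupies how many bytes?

@0: score [4B, align 2] → 4
@4: y [8B, align 2] → 12
@12: vx [4B, align 2] → 16
@16: z [4B, align 2] → 20
@20: target [2B, align 2] → 22
@22: vy [8B, align 2] → 30
@30: cooldown [8B, align 2] → 38
@38: team [1B, align 1] → 39
@39: x [1B, align 1] → 40
@40: state [2B, align 2] → 42
@42: id [4B, align 2] → 46
size 46, align 2
array of 11: 11 × 46 = 506

506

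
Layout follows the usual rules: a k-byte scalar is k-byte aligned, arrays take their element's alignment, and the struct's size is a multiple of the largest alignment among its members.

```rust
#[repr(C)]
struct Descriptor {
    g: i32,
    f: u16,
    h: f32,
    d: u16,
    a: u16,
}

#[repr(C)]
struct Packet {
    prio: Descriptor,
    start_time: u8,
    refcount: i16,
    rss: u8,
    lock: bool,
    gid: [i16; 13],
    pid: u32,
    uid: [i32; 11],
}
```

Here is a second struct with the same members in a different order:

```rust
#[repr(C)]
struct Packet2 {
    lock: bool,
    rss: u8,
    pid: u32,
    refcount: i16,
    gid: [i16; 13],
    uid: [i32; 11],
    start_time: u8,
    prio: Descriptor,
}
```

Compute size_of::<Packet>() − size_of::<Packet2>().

Descriptor: @0: g [4B, align 4] → 4; @4: f [2B, align 2] → 6; +2 pad (align 4); @8: h [4B, align 4] → 12; @12: d [2B, align 2] → 14; @14: a [2B, align 2] → 16; size 16, align 4
@0: prio [16B, align 4] → 16
@16: start_time [1B, align 1] → 17
+1 pad (align 2)
@18: refcount [2B, align 2] → 20
@20: rss [1B, align 1] → 21
@21: lock [1B, align 1] → 22
@22: gid [26B, align 2] → 48
@48: pid [4B, align 4] → 52
@52: uid [44B, align 4] → 96
size 96, align 4
— Packet2 —
@0: lock [1B, align 1] → 1
@1: rss [1B, align 1] → 2
+2 pad (align 4)
@4: pid [4B, align 4] → 8
@8: refcount [2B, align 2] → 10
@10: gid [26B, align 2] → 36
@36: uid [44B, align 4] → 80
@80: start_time [1B, align 1] → 81
+3 pad (align 4)
@84: prio [16B, align 4] → 100
size 100, align 4
96 − 100 = -4

-4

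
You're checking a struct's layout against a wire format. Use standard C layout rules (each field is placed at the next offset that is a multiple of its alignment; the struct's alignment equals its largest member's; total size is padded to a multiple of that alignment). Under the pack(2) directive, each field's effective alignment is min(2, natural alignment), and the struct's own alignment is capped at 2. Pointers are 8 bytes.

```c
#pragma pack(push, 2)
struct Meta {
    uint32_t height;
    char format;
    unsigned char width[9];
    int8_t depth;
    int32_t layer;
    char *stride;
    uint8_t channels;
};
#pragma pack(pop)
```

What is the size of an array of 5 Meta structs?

0..4  height  (4B, 2-aligned)
4..5  format  (1B, 1-aligned)
5..14  width  (9B, 1-aligned)
14..15  depth  (1B, 1-aligned)
15..16  -- padding (1B)
16..20  layer  (4B, 2-aligned)
20..28  stride  (8B, 2-aligned)
28..29  channels  (1B, 1-aligned)
29..30  -- tail padding (1B)
sizeof = 30, alignof = 2
array of 5: 5 × 30 = 150

150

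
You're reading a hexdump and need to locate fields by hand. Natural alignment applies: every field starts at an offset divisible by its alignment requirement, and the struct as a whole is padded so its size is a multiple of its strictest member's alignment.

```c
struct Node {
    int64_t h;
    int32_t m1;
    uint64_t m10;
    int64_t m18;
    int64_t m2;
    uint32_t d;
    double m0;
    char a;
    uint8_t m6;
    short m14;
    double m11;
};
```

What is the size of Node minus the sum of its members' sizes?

12

@0: h [8B, align 8] → 8
@8: m1 [4B, align 4] → 12
+4 pad (align 8)
@16: m10 [8B, align 8] → 24
@24: m18 [8B, align 8] → 32
@32: m2 [8B, align 8] → 40
@40: d [4B, align 4] → 44
+4 pad (align 8)
@48: m0 [8B, align 8] → 56
@56: a [1B, align 1] → 57
@57: m6 [1B, align 1] → 58
@58: m14 [2B, align 2] → 60
+4 pad (align 8)
@64: m11 [8B, align 8] → 72
size 72, align 8
data bytes 60, size 72 → padding 12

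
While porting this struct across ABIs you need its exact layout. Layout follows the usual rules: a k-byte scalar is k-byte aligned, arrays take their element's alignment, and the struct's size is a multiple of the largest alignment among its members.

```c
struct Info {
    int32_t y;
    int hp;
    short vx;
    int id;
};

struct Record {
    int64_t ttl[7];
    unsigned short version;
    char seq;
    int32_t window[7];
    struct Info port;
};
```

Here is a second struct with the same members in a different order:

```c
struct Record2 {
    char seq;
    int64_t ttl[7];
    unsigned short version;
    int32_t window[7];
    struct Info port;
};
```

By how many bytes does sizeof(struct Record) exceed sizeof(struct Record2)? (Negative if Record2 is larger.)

-8

Info: y at 0 (size 4, align 4) → ends 4; hp at 4 (size 4, align 4) → ends 8; vx at 8 (size 2, align 2) → ends 10; pad 2 to align 4 for id; id at 12 (size 4, align 4) → ends 16; total 16 bytes, alignment 4
ttl at 0 (size 56, align 8) → ends 56
version at 56 (size 2, align 2) → ends 58
seq at 58 (size 1, align 1) → ends 59
pad 1 to align 4 for window
window at 60 (size 28, align 4) → ends 88
port at 88 (size 16, align 4) → ends 104
total 104 bytes, alignment 8
— Record2 —
seq at 0 (size 1, align 1) → ends 1
pad 7 to align 8 for ttl
ttl at 8 (size 56, align 8) → ends 64
version at 64 (size 2, align 2) → ends 66
pad 2 to align 4 for window
window at 68 (size 28, align 4) → ends 96
port at 96 (size 16, align 4) → ends 112
total 112 bytes, alignment 8
104 − 112 = -8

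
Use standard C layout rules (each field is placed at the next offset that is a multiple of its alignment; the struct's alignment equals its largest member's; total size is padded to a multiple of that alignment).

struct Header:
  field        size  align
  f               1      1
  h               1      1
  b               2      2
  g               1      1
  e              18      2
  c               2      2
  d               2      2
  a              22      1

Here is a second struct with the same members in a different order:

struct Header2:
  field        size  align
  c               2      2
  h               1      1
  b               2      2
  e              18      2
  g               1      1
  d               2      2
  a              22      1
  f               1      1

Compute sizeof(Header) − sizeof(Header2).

0..1  f  (1B, 1-aligned)
1..2  h  (1B, 1-aligned)
2..4  b  (2B, 2-aligned)
4..5  g  (1B, 1-aligned)
5..6  -- padding (1B)
6..24  e  (18B, 2-aligned)
24..26  c  (2B, 2-aligned)
26..28  d  (2B, 2-aligned)
28..50  a  (22B, 1-aligned)
sizeof = 50, alignof = 2
— Header2 —
0..2  c  (2B, 2-aligned)
2..3  h  (1B, 1-aligned)
3..4  -- padding (1B)
4..6  b  (2B, 2-aligned)
6..24  e  (18B, 2-aligned)
24..25  g  (1B, 1-aligned)
25..26  -- padding (1B)
26..28  d  (2B, 2-aligned)
28..50  a  (22B, 1-aligned)
50..51  f  (1B, 1-aligned)
51..52  -- tail padding (1B)
sizeof = 52, alignof = 2
50 − 52 = -2

-2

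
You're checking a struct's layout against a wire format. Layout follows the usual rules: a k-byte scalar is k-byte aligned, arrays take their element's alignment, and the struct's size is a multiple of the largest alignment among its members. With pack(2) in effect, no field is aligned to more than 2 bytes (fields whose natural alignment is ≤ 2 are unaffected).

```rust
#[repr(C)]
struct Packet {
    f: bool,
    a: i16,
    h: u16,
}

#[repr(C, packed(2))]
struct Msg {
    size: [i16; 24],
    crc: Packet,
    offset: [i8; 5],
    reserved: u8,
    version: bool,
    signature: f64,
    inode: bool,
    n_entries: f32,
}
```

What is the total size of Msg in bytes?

76 bytes

Packet: f at 0 (size 1, align 1) → ends 1; pad 1 to align 2 for a; a at 2 (size 2, align 2) → ends 4; h at 4 (size 2, align 2) → ends 6; total 6 bytes, alignment 2
size at 0 (size 48, align 2) → ends 48
crc at 48 (size 6, align 2) → ends 54
offset at 54 (size 5, align 1) → ends 59
reserved at 59 (size 1, align 1) → ends 60
version at 60 (size 1, align 1) → ends 61
pad 1 to align 2 for signature
signature at 62 (size 8, align 2) → ends 70
inode at 70 (size 1, align 1) → ends 71
pad 1 to align 2 for n_entries
n_entries at 72 (size 4, align 2) → ends 76
total 76 bytes, alignment 2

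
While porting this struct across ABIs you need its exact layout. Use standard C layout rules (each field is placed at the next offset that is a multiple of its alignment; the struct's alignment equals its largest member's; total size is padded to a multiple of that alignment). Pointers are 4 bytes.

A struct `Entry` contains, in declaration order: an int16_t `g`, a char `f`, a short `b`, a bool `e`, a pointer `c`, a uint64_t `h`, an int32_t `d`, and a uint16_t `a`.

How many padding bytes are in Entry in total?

8

g at 0 (size 2, align 2) → ends 2
f at 2 (size 1, align 1) → ends 3
pad 1 to align 2 for b
b at 4 (size 2, align 2) → ends 6
e at 6 (size 1, align 1) → ends 7
pad 1 to align 4 for c
c at 8 (size 4, align 4) → ends 12
pad 4 to align 8 for h
h at 16 (size 8, align 8) → ends 24
d at 24 (size 4, align 4) → ends 28
a at 28 (size 2, align 2) → ends 30
tail pad 2 to reach multiple of 8
total 32 bytes, alignment 8
data bytes 24, size 32 → padding 8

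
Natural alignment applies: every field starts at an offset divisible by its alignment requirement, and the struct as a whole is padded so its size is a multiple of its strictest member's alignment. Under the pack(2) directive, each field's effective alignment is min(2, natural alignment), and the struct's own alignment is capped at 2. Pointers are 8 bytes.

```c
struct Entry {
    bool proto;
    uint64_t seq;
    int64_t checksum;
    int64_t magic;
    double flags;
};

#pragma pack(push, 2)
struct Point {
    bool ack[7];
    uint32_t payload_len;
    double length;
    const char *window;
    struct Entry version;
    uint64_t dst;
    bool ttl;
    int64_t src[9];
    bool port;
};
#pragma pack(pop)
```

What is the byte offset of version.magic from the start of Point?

52

Entry: proto at 0 (size 1, align 1) → ends 1; pad 7 to align 8 for seq; seq at 8 (size 8, align 8) → ends 16; checksum at 16 (size 8, align 8) → ends 24; magic at 24 (size 8, align 8) → ends 32; flags at 32 (size 8, align 8) → ends 40; total 40 bytes, alignment 8
ack at 0 (size 7, align 1) → ends 7
pad 1 to align 2 for payload_len
payload_len at 8 (size 4, align 2) → ends 12
length at 12 (size 8, align 2) → ends 20
window at 20 (size 8, align 2) → ends 28
version at 28 (size 40, align 2) → ends 68
within Entry: magic at 24
28 + 24 = 52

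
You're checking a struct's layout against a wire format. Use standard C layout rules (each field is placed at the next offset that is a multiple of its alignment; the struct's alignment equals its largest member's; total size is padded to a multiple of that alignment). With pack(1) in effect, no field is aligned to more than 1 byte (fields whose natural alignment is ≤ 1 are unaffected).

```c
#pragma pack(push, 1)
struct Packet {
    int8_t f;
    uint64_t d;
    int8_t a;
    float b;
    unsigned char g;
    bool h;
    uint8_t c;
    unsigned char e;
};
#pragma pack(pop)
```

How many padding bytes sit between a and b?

0..1  f  (1B, 1-aligned)
1..9  d  (8B, 1-aligned)
9..10  a  (1B, 1-aligned)
10..14  b  (4B, 1-aligned)

0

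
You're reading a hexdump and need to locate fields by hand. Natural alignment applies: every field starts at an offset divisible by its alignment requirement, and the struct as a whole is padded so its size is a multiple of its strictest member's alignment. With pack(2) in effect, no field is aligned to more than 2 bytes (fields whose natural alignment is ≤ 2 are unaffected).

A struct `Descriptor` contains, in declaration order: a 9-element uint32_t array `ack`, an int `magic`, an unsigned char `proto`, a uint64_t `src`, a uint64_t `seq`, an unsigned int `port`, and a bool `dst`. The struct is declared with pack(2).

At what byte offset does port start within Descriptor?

0..36  ack  (36B, 2-aligned)
36..40  magic  (4B, 2-aligned)
40..41  proto  (1B, 1-aligned)
41..42  -- padding (1B)
42..50  src  (8B, 2-aligned)
50..58  seq  (8B, 2-aligned)
58..62  port  (4B, 2-aligned)

58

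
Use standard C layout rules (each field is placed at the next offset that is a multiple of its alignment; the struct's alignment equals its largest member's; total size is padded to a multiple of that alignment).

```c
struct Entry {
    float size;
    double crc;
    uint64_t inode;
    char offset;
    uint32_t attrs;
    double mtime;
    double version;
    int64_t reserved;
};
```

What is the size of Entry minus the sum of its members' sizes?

7

size at 0 (size 4, align 4) → ends 4
pad 4 to align 8 for crc
crc at 8 (size 8, align 8) → ends 16
inode at 16 (size 8, align 8) → ends 24
offset at 24 (size 1, align 1) → ends 25
pad 3 to align 4 for attrs
attrs at 28 (size 4, align 4) → ends 32
mtime at 32 (size 8, align 8) → ends 40
version at 40 (size 8, align 8) → ends 48
reserved at 48 (size 8, align 8) → ends 56
total 56 bytes, alignment 8
data bytes 49, size 56 → padding 7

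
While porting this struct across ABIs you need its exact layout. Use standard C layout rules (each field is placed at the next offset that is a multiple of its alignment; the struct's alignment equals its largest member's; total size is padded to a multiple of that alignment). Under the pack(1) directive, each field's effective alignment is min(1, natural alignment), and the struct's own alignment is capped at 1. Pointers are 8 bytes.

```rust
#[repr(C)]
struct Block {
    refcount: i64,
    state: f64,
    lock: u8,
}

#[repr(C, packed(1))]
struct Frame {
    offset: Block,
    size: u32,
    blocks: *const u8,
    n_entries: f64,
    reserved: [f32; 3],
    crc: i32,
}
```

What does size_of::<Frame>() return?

60

Block: refcount at 0 (size 8, align 8) → ends 8; state at 8 (size 8, align 8) → ends 16; lock at 16 (size 1, align 1) → ends 17; tail pad 7 to reach multiple of 8; total 24 bytes, alignment 8
offset at 0 (size 24, align 1) → ends 24
size at 24 (size 4, align 1) → ends 28
blocks at 28 (size 8, align 1) → ends 36
n_entries at 36 (size 8, align 1) → ends 44
reserved at 44 (size 12, align 1) → ends 56
crc at 56 (size 4, align 1) → ends 60
total 60 bytes, alignment 1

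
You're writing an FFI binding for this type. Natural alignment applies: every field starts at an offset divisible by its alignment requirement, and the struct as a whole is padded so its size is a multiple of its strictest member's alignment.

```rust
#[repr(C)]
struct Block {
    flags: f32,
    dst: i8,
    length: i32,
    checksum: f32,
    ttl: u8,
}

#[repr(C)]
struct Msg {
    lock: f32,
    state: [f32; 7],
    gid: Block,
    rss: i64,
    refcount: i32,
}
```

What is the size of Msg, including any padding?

Block: 0..4  flags  (4B, 4-aligned); 4..5  dst  (1B, 1-aligned); 5..8  -- padding (3B); 8..12  length  (4B, 4-aligned); 12..16  checksum  (4B, 4-aligned); 16..17  ttl  (1B, 1-aligned); 17..20  -- tail padding (3B); sizeof = 20, alignof = 4
0..4  lock  (4B, 4-aligned)
4..32  state  (28B, 4-aligned)
32..52  gid  (20B, 4-aligned)
52..56  -- padding (4B)
56..64  rss  (8B, 8-aligned)
64..68  refcount  (4B, 4-aligned)
68..72  -- tail padding (4B)
sizeof = 72, alignof = 8

72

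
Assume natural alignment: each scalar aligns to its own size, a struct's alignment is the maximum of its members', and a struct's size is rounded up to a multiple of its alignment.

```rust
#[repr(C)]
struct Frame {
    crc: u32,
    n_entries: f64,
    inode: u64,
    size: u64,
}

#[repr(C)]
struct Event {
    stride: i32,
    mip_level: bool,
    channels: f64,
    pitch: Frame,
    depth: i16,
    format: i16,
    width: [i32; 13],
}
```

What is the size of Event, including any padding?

104 bytes

Frame: 0..4  crc  (4B, 4-aligned); 4..8  -- padding (4B); 8..16  n_entries  (8B, 8-aligned); 16..24  inode  (8B, 8-aligned); 24..32  size  (8B, 8-aligned); sizeof = 32, alignof = 8
0..4  stride  (4B, 4-aligned)
4..5  mip_level  (1B, 1-aligned)
5..8  -- padding (3B)
8..16  channels  (8B, 8-aligned)
16..48  pitch  (32B, 8-aligned)
48..50  depth  (2B, 2-aligned)
50..52  format  (2B, 2-aligned)
52..104  width  (52B, 4-aligned)
sizeof = 104, alignof = 8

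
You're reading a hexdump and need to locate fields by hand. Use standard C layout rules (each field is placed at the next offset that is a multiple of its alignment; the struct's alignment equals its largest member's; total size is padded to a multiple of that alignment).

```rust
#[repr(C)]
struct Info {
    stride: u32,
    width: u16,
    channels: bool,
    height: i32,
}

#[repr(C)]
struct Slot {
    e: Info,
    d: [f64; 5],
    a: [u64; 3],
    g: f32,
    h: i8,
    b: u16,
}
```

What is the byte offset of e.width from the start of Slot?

Info: @0: stride [4B, align 4] → 4; @4: width [2B, align 2] → 6; @6: channels [1B, align 1] → 7; +1 pad (align 4); @8: height [4B, align 4] → 12; size 12, align 4
@0: e [12B, align 4] → 12
within Info: width at 4
0 + 4 = 4

4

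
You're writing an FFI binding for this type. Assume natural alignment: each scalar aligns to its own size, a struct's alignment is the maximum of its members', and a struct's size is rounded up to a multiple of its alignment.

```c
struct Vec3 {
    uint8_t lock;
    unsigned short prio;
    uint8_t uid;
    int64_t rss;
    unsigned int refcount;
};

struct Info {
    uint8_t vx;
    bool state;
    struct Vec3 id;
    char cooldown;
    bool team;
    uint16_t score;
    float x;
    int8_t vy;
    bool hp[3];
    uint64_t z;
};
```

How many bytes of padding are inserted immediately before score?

0

Vec3: @0: lock [1B, align 1] → 1; +1 pad (align 2); @2: prio [2B, align 2] → 4; @4: uid [1B, align 1] → 5; +3 pad (align 8); @8: rss [8B, align 8] → 16; @16: refcount [4B, align 4] → 20; +4 tail pad (align 8); size 24, align 8
@0: vx [1B, align 1] → 1
@1: state [1B, align 1] → 2
+6 pad (align 8)
@8: id [24B, align 8] → 32
@32: cooldown [1B, align 1] → 33
@33: team [1B, align 1] → 34
@34: score [2B, align 2] → 36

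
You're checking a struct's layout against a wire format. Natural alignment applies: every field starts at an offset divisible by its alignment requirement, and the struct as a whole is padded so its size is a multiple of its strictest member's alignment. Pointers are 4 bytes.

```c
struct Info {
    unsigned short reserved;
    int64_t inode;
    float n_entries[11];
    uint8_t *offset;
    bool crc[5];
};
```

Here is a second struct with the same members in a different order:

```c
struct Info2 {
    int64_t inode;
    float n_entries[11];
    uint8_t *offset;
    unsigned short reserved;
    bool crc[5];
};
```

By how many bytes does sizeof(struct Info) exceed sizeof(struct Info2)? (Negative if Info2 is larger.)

@0: reserved [2B, align 2] → 2
+6 pad (align 8)
@8: inode [8B, align 8] → 16
@16: n_entries [44B, align 4] → 60
@60: offset [4B, align 4] → 64
@64: crc [5B, align 1] → 69
+3 tail pad (align 8)
size 72, align 8
— Info2 —
@0: inode [8B, align 8] → 8
@8: n_entries [44B, align 4] → 52
@52: offset [4B, align 4] → 56
@56: reserved [2B, align 2] → 58
@58: crc [5B, align 1] → 63
+1 tail pad (align 8)
size 64, align 8
72 − 64 = 8

8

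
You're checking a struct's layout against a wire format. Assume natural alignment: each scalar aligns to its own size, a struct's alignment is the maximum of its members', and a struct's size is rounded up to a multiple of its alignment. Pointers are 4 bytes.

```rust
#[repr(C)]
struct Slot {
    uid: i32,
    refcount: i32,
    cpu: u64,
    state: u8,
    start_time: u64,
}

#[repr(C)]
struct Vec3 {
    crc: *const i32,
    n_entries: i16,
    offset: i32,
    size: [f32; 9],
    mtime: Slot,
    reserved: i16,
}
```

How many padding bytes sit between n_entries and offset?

Slot: uid at 0 (size 4, align 4) → ends 4; refcount at 4 (size 4, align 4) → ends 8; cpu at 8 (size 8, align 8) → ends 16; state at 16 (size 1, align 1) → ends 17; pad 7 to align 8 for start_time; start_time at 24 (size 8, align 8) → ends 32; total 32 bytes, alignment 8
crc at 0 (size 4, align 4) → ends 4
n_entries at 4 (size 2, align 2) → ends 6
pad 2 to align 4 for offset
offset at 8 (size 4, align 4) → ends 12

2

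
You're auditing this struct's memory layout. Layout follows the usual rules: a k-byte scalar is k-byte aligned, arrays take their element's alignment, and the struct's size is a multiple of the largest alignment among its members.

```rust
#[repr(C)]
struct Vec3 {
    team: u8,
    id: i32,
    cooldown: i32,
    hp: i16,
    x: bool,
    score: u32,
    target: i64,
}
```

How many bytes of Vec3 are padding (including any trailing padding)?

@0: team [1B, align 1] → 1
+3 pad (align 4)
@4: id [4B, align 4] → 8
@8: cooldown [4B, align 4] → 12
@12: hp [2B, align 2] → 14
@14: x [1B, align 1] → 15
+1 pad (align 4)
@16: score [4B, align 4] → 20
+4 pad (align 8)
@24: target [8B, align 8] → 32
size 32, align 8
data bytes 24, size 32 → padding 8

8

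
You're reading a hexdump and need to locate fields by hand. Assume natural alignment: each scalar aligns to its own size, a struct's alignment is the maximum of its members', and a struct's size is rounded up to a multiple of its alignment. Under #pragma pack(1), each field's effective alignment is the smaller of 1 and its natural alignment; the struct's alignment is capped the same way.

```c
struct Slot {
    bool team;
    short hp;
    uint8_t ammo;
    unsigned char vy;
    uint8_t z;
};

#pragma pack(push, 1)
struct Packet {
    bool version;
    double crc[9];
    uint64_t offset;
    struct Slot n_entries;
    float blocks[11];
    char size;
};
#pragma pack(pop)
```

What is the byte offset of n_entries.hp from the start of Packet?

Slot: @0: team [1B, align 1] → 1; +1 pad (align 2); @2: hp [2B, align 2] → 4; @4: ammo [1B, align 1] → 5; @5: vy [1B, align 1] → 6; @6: z [1B, align 1] → 7; +1 tail pad (align 2); size 8, align 2
@0: version [1B, align 1] → 1
@1: crc [72B, align 1] → 73
@73: offset [8B, align 1] → 81
@81: n_entries [8B, align 1] → 89
within Slot: hp at 2
81 + 2 = 83

83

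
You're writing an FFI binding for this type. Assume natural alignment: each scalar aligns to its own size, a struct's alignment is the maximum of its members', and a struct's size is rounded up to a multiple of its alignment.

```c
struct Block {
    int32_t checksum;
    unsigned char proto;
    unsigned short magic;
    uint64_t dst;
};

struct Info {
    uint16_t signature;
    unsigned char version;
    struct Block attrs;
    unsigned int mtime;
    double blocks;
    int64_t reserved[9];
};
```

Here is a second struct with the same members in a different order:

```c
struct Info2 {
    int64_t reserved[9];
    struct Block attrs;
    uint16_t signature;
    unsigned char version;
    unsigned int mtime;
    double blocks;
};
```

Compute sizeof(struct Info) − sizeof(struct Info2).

Block: 0..4  checksum  (4B, 4-aligned); 4..5  proto  (1B, 1-aligned); 5..6  -- padding (1B); 6..8  magic  (2B, 2-aligned); 8..16  dst  (8B, 8-aligned); sizeof = 16, alignof = 8
0..2  signature  (2B, 2-aligned)
2..3  version  (1B, 1-aligned)
3..8  -- padding (5B)
8..24  attrs  (16B, 8-aligned)
24..28  mtime  (4B, 4-aligned)
28..32  -- padding (4B)
32..40  blocks  (8B, 8-aligned)
40..112  reserved  (72B, 8-aligned)
sizeof = 112, alignof = 8
— Info2 —
0..72  reserved  (72B, 8-aligned)
72..88  attrs  (16B, 8-aligned)
88..90  signature  (2B, 2-aligned)
90..91  version  (1B, 1-aligned)
91..92  -- padding (1B)
92..96  mtime  (4B, 4-aligned)
96..104  blocks  (8B, 8-aligned)
sizeof = 104, alignof = 8
112 − 104 = 8

8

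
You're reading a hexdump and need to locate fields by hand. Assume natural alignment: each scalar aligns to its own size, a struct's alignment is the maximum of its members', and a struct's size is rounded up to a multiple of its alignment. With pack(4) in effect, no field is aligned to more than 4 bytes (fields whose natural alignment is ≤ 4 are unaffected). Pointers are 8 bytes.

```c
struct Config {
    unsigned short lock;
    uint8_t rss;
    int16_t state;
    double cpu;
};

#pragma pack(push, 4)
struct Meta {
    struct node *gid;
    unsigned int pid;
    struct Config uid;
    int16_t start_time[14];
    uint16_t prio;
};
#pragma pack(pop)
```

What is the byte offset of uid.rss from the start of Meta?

14

Config: 0..2  lock  (2B, 2-aligned); 2..3  rss  (1B, 1-aligned); 3..4  -- padding (1B); 4..6  state  (2B, 2-aligned); 6..8  -- padding (2B); 8..16  cpu  (8B, 8-aligned); sizeof = 16, alignof = 8
0..8  gid  (8B, 4-aligned)
8..12  pid  (4B, 4-aligned)
12..28  uid  (16B, 4-aligned)
within Config: rss at 2
12 + 2 = 14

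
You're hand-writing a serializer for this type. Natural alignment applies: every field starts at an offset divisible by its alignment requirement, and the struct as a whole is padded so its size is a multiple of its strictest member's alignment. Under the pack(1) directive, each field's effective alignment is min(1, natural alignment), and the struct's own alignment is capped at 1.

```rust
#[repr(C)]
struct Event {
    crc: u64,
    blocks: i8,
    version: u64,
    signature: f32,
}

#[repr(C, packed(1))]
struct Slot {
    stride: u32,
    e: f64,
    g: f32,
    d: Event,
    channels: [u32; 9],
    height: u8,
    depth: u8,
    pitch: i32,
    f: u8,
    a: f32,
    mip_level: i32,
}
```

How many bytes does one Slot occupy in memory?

Event: 0..8  crc  (8B, 8-aligned); 8..9  blocks  (1B, 1-aligned); 9..16  -- padding (7B); 16..24  version  (8B, 8-aligned); 24..28  signature  (4B, 4-aligned); 28..32  -- tail padding (4B); sizeof = 32, alignof = 8
0..4  stride  (4B, 1-aligned)
4..12  e  (8B, 1-aligned)
12..16  g  (4B, 1-aligned)
16..48  d  (32B, 1-aligned)
48..84  channels  (36B, 1-aligned)
84..85  height  (1B, 1-aligned)
85..86  depth  (1B, 1-aligned)
86..90  pitch  (4B, 1-aligned)
90..91  f  (1B, 1-aligned)
91..95  a  (4B, 1-aligned)
95..99  mip_level  (4B, 1-aligned)
sizeof = 99, alignof = 1

99 bytes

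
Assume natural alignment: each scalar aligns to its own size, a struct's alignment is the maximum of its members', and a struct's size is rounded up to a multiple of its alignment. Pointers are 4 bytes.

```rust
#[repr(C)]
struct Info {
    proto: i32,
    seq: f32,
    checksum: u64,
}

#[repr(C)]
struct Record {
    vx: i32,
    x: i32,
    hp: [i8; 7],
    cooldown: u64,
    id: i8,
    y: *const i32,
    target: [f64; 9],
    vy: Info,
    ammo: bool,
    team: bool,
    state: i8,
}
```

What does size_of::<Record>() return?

128 bytes

Info: 0..4  proto  (4B, 4-aligned); 4..8  seq  (4B, 4-aligned); 8..16  checksum  (8B, 8-aligned); sizeof = 16, alignof = 8
0..4  vx  (4B, 4-aligned)
4..8  x  (4B, 4-aligned)
8..15  hp  (7B, 1-aligned)
15..16  -- padding (1B)
16..24  cooldown  (8B, 8-aligned)
24..25  id  (1B, 1-aligned)
25..28  -- padding (3B)
28..32  y  (4B, 4-aligned)
32..104  target  (72B, 8-aligned)
104..120  vy  (16B, 8-aligned)
120..121  ammo  (1B, 1-aligned)
121..122  team  (1B, 1-aligned)
122..123  state  (1B, 1-aligned)
123..128  -- tail padding (5B)
sizeof = 128, alignof = 8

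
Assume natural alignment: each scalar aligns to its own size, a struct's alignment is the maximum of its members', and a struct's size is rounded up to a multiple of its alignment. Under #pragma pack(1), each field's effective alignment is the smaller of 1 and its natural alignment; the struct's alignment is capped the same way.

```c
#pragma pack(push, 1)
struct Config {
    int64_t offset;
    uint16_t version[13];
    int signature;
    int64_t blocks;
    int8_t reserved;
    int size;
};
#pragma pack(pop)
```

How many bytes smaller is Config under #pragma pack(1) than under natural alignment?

natural layout:
  offset at 0 (size 8, align 8) → ends 8
  version at 8 (size 26, align 2) → ends 34
  pad 2 to align 4 for signature
  signature at 36 (size 4, align 4) → ends 40
  blocks at 40 (size 8, align 8) → ends 48
  reserved at 48 (size 1, align 1) → ends 49
  pad 3 to align 4 for size
  size at 52 (size 4, align 4) → ends 56
  total 56 bytes, alignment 8
packed(1) layout:
  offset at 0 (size 8, align 1) → ends 8
  version at 8 (size 26, align 1) → ends 34
  signature at 34 (size 4, align 1) → ends 38
  blocks at 38 (size 8, align 1) → ends 46
  reserved at 46 (size 1, align 1) → ends 47
  size at 47 (size 4, align 1) → ends 51
  total 51 bytes, alignment 1
56 − 51 = 5

5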